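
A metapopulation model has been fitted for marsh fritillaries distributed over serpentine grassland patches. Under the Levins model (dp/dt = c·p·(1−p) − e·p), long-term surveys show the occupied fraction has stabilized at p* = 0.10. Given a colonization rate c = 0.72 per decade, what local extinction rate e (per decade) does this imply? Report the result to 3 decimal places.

0.648

At equilibrium c(1−p*) = e.
e = 0.72 × (1 − 0.10) = 0.72 × 0.9000 = 0.6480.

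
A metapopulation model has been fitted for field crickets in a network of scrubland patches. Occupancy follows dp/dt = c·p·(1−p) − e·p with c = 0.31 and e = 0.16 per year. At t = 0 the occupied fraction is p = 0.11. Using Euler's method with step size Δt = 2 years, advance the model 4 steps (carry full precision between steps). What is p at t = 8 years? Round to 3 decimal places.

Update rule: p ← p + [c·p·(1−p) − e·p]·Δt with Δt = 2.
p: 0.11000 → 0.13550  (Δp = +0.02550)
p: 0.13550 → 0.16476  (Δp = +0.02927)
p: 0.16476 → 0.19736  (Δp = +0.03260)
p: 0.19736 → 0.23242  (Δp = +0.03506)

0.232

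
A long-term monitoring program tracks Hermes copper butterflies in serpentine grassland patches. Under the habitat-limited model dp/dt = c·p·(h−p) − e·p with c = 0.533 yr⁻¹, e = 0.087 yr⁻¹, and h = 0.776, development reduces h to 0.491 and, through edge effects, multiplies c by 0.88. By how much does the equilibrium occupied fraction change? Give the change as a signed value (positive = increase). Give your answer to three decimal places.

-0.307

Before: p* = h − e/c = 0.776 − 0.087/0.533 = 0.776 − 0.1632 = 0.6128.
After: c = 0.46904, e = 0.087, h = 0.491; p* = 0.491 − 0.087/0.46904 = 0.3055.
Δp* = 0.3055 − 0.6128 = -0.3073.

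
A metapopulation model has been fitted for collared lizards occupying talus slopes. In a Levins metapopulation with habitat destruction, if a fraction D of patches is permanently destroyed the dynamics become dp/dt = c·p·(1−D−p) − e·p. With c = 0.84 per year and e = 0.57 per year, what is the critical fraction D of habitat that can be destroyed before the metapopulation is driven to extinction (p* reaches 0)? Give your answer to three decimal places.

0.321

The nontrivial equilibrium is p* = (1−D) − e/c; extinction occurs when this hits zero.
So D_crit = 1 − e/c = 1 − 0.57/0.84 = 1 − 0.6786 = 0.3214.
Note this equals the original equilibrium occupancy — the Levins extinction-debt result.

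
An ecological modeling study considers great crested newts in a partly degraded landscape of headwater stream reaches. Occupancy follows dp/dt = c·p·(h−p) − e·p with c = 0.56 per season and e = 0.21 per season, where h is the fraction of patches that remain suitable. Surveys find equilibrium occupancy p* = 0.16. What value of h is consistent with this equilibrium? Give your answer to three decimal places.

0.535

At equilibrium c(h−p*) = e, so h = p* + e/c.
h = 0.16 + 0.21/0.56 = 0.16 + 0.3750 = 0.5350.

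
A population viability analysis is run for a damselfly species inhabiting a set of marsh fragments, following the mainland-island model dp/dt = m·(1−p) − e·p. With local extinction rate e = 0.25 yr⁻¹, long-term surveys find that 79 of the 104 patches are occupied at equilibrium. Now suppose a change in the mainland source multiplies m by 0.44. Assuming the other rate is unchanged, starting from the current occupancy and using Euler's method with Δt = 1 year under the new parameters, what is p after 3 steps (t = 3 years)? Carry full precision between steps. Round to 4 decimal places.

0.5933

Observed p* = 79/104 = 0.75962.
Balance m(1−p*) = e·p* gives m = e·p*/(1−p*) = 0.25×0.75962/0.24038 = 0.79000.
Starting from p₀ = 0.75962; update p ← p + (dp/dt)·Δt with the new parameters.
step 1: Δp = -0.10635, p = 0.65327
step 2: Δp = -0.04279, p = 0.61048
step 3: Δp = -0.01722, p = 0.59326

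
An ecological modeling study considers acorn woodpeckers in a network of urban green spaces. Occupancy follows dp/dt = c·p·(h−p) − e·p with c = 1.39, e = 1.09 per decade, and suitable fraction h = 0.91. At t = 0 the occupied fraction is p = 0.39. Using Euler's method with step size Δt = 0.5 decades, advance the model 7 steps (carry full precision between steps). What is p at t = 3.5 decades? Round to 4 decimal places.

0.1881

Update rule: p ← p + [c·p·(h−p) − e·p]·Δt with Δt = 0.5.
p: 0.39000 → 0.31840  (Δp = -0.07160)
p: 0.31840 → 0.27578  (Δp = -0.04261)
p: 0.27578 → 0.24704  (Δp = -0.02874)
p: 0.24704 → 0.22623  (Δp = -0.02081)
p: 0.22623 → 0.21044  (Δp = -0.01579)
p: 0.21044 → 0.19807  (Δp = -0.01238)
p: 0.19807 → 0.18812  (Δp = -0.00994)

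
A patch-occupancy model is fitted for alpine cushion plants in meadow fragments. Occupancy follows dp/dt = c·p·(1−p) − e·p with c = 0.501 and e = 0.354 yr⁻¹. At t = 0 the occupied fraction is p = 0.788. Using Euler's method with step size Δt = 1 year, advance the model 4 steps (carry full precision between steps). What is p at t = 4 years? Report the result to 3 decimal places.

0.415

Update rule: p ← p + [c·p·(1−p) − e·p]·Δt with Δt = 1.
step 1: Δp = -0.19526, p = 0.59274
step 2: Δp = -0.08889, p = 0.50385
step 3: Δp = -0.05312, p = 0.45073
step 4: Δp = -0.03553, p = 0.41521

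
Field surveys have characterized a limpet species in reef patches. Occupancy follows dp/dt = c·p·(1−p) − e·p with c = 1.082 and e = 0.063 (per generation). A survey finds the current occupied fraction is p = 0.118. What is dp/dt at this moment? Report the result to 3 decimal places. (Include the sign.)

0.105

Colonization term: c·p·(1−p) = 1.082×0.118×0.8820 = 0.11261.
Extinction term: e·p = 0.00743.
dp/dt = 0.11261 − 0.00743 = 0.10518.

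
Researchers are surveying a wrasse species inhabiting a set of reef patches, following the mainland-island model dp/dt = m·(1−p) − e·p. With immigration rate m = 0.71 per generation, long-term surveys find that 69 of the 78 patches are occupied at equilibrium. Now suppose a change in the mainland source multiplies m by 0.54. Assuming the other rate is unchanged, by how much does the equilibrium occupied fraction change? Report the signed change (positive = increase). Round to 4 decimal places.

Observed p* = 69/78 = 0.88462.
Balance m(1−p*) = e·p* gives e = m(1−p*)/p* = 0.71×0.11538/0.88462 = 0.09260.
New p* = m/(m+e) = 0.38340/(0.38340+0.09260) = 0.80546.
Δp* = 0.80546 − 0.88462 = -0.07916.

-0.0792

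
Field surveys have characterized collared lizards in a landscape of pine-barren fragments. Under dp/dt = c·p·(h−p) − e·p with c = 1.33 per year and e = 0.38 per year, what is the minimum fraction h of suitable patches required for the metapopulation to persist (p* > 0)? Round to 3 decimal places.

p* = h − e/c is positive only when h > e/c.
h_min = e/c = 0.38/1.33 = 0.2857.

0.286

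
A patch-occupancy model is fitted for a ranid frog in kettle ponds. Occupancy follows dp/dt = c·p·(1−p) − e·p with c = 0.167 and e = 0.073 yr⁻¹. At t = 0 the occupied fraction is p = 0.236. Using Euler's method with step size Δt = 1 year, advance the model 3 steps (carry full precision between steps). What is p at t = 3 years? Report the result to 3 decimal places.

Update rule: p ← p + [c·p·(1−p) − e·p]·Δt with Δt = 1.
  1  |  dp/dt·Δt = +0.012883  |  p_1 = 0.248883
  2  |  dp/dt·Δt = +0.013051  |  p_2 = 0.261933
  3  |  dp/dt·Δt = +0.013164  |  p_3 = 0.275097

0.275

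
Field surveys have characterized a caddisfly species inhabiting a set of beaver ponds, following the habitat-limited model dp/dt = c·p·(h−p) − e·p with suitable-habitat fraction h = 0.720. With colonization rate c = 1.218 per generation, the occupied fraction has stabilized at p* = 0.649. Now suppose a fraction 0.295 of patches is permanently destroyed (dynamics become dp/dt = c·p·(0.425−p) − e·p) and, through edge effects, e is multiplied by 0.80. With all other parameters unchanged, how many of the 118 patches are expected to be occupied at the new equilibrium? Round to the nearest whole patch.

Balance c(h−p*) = e gives e = 1.218×(0.72 − 0.64900) = 0.08648.
New p* = 0.425 − e/c = 0.425 − 0.06918/1.21800 = 0.36820.
Expected occupied = 118 × 0.36820 = 43.45 ≈ 43.

43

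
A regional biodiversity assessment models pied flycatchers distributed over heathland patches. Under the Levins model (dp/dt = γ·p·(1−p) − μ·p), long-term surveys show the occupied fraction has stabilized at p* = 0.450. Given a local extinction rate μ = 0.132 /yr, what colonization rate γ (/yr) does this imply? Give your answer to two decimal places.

0.24

At equilibrium γ(1−p*) = μ, so γ = μ/(1−p*).
γ = 0.132/(1 − 0.450) = 0.132/0.5500 = 0.2400.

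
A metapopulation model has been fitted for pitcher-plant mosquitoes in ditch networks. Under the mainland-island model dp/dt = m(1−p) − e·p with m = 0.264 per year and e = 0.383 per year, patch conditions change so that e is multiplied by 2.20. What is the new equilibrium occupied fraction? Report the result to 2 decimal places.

Before: p* = 0.264/(0.264+0.383) = 0.4080.
After: m = 0.264, e = 0.8426; p* = 0.264/1.1066 = 0.2386.

0.24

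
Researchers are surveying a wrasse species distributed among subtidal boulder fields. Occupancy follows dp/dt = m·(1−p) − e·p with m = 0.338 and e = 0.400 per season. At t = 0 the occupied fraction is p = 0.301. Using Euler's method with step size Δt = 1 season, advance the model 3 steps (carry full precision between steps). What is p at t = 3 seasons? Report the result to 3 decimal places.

Update rule: p ← p + [m·(1−p) − e·p]·Δt with Δt = 1.
p: 0.30100 → 0.41686  (Δp = +0.11586)
p: 0.41686 → 0.44722  (Δp = +0.03036)
p: 0.44722 → 0.45517  (Δp = +0.00795)

0.455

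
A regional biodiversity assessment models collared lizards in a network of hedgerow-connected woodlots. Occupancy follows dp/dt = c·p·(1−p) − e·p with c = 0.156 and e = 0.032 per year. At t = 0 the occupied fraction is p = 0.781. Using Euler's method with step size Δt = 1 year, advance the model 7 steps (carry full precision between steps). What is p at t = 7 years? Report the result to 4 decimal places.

0.7893

Update rule: p ← p + [c·p·(1−p) − e·p]·Δt with Δt = 1.
step 1: Δp = +0.00169, p = 0.78269
step 2: Δp = +0.00149, p = 0.78418
step 3: Δp = +0.00131, p = 0.78549
step 4: Δp = +0.00115, p = 0.78664
step 5: Δp = +0.00101, p = 0.78765
step 6: Δp = +0.00089, p = 0.78853
step 7: Δp = +0.00078, p = 0.78931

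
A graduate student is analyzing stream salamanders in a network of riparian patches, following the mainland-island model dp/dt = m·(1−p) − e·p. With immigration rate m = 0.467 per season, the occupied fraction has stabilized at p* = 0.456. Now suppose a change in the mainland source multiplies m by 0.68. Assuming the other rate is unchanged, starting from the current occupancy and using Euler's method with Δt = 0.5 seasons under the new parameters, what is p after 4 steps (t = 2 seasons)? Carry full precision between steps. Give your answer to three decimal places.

Balance m(1−p*) = e·p* gives e = m(1−p*)/p* = 0.467×0.54400/0.45600 = 0.55712.
Starting from p₀ = 0.45600; update p ← p + (dp/dt)·Δt with the new parameters.
t = 0.5: p = 0.45600 + (-0.04065) = 0.41535
t = 1: p = 0.41535 + (-0.02287) = 0.39248
t = 1.5: p = 0.39248 + (-0.01287) = 0.37961
t = 2: p = 0.37961 + (-0.00724) = 0.37237

0.372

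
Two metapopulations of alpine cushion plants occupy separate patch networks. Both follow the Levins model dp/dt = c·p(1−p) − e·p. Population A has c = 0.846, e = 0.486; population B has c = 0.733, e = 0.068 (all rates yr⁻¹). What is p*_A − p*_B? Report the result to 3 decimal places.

A: p*_A = 1 − 0.486/0.846 = 0.4255.
B: p*_B = 1 − 0.068/0.733 = 0.9072.
p*_A − p*_B = 0.4255 − 0.9072 = -0.4817.

-0.482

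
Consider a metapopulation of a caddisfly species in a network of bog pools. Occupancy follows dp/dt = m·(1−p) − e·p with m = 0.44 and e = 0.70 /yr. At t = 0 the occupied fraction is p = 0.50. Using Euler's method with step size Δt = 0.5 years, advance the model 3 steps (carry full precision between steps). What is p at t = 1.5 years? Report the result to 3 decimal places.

0.395

Update rule: p ← p + [m·(1−p) − e·p]·Δt with Δt = 0.5.
p: 0.50000 → 0.43500  (Δp = -0.06500)
p: 0.43500 → 0.40705  (Δp = -0.02795)
p: 0.40705 → 0.39503  (Δp = -0.01202)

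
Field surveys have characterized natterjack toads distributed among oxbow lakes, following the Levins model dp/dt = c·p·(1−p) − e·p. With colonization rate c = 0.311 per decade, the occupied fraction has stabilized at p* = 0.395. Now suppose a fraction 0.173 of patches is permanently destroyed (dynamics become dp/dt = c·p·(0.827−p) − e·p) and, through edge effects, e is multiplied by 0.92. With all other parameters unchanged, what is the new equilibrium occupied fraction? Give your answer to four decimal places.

0.2704

Balance c(1−p*) = e gives e = 0.311×(1 − 0.39500) = 0.18815.
New p* = 0.827 − e/c = 0.827 − 0.17310/0.31100 = 0.27041.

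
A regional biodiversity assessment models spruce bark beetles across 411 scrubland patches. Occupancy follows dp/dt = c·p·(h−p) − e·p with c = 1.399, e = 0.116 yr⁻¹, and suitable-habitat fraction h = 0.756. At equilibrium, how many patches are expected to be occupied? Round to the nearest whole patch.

277

p* = h − e/c = 0.756 − 0.0829 = 0.6731.
Expected occupied patches = N × p* = 411 × 0.6731 = 276.64 ≈ 277.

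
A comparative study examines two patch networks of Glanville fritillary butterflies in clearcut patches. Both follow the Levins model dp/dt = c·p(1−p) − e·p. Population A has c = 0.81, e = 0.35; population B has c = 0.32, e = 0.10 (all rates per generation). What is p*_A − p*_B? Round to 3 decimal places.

-0.120

A: p*_A = 1 − 0.35/0.81 = 0.5679.
B: p*_B = 1 − 0.10/0.32 = 0.6875.
p*_A − p*_B = 0.5679 − 0.6875 = -0.1196.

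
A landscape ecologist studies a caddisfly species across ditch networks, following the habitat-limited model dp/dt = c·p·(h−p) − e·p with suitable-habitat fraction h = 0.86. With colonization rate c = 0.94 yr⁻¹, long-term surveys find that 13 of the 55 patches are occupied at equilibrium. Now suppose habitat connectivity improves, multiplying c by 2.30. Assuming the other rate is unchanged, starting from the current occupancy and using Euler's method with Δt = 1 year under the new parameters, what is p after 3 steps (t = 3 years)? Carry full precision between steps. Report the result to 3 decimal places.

0.593

Observed p* = 13/55 = 0.23636.
Balance c(h−p*) = e gives e = 0.94×(0.86 − 0.23636) = 0.58622.
Starting from p₀ = 0.23636; update p ← p + (dp/dt)·Δt with the new parameters.
p: 0.23636 → 0.41649  (Δp = +0.18013)
p: 0.41649 → 0.57170  (Δp = +0.15520)
p: 0.57170 → 0.59290  (Δp = +0.02121)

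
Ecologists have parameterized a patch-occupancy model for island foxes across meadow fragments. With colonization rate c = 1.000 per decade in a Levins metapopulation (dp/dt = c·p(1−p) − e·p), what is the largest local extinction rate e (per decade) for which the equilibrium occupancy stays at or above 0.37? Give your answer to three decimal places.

0.630

1 − e/c ≥ 0.37 ⇒ e ≤ c(1 − 0.37) = 1.000 × 0.6300.
e_max = 0.6300.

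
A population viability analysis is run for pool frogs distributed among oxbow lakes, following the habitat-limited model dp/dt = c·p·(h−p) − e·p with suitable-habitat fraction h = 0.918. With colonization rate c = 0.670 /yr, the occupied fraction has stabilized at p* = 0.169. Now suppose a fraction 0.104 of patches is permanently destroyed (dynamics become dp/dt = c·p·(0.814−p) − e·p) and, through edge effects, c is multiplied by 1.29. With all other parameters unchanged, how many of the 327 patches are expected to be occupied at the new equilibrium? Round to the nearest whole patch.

76

Balance c(h−p*) = e gives e = 0.670×(0.918 − 0.16900) = 0.50183.
New p* = 0.814 − e/c = 0.814 − 0.50183/0.86430 = 0.23338.
Expected occupied = 327 × 0.23338 = 76.32 ≈ 76.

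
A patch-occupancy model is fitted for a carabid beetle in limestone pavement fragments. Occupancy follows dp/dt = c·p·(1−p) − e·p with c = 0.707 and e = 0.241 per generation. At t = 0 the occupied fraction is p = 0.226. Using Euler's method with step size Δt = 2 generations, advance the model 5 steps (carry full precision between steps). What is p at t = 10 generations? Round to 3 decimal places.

0.659

Update rule: p ← p + [c·p·(1−p) − e·p]·Δt with Δt = 2.
t = 2: p = 0.22600 + (+0.13841) = 0.36441
t = 4: p = 0.36441 + (+0.15186) = 0.51627
t = 6: p = 0.51627 + (+0.10428) = 0.62055
t = 8: p = 0.62055 + (+0.03384) = 0.65440
t = 10: p = 0.65440 + (+0.00437) = 0.65877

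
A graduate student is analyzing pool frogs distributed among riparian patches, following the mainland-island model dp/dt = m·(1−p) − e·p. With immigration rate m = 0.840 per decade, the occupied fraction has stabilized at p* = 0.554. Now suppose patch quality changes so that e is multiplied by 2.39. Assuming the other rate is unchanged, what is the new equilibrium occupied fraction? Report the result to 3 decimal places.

0.342

Balance m(1−p*) = e·p* gives e = m(1−p*)/p* = 0.840×0.44600/0.55400 = 0.67625.
New p* = m/(m+e) = 0.84000/(0.84000+1.61624) = 0.34199.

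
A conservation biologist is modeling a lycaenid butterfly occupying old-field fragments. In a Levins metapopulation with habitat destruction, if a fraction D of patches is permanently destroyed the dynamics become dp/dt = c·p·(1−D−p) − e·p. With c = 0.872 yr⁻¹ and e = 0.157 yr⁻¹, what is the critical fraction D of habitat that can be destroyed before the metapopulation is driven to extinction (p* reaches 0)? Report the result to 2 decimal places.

The nontrivial equilibrium is p* = (1−D) − e/c; extinction occurs when this hits zero.
So D_crit = 1 − e/c = 1 − 0.157/0.872 = 1 − 0.1800 = 0.8200.
Note this equals the original equilibrium occupancy — the Levins extinction-debt result.

0.82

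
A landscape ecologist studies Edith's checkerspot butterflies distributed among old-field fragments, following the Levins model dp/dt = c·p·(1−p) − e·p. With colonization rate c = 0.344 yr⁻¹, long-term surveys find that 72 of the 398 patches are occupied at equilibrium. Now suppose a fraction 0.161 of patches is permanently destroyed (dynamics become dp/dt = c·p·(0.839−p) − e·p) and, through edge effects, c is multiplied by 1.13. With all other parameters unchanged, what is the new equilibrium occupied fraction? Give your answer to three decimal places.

Observed p* = 72/398 = 0.18090.
Balance c(1−p*) = e gives e = 0.344×(1 − 0.18090) = 0.28177.
New p* = 0.839 − e/c = 0.839 − 0.28177/0.38872 = 0.11413.

0.114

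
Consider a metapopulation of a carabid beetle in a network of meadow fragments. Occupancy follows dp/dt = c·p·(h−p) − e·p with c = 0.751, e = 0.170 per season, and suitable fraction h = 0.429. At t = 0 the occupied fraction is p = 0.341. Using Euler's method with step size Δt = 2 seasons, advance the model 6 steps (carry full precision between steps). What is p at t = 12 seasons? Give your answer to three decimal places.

0.210

Update rule: p ← p + [c·p·(h−p) − e·p]·Δt with Δt = 2.
  1  |  dp/dt·Δt = -0.070868  |  p_1 = 0.270132
  2  |  dp/dt·Δt = -0.027386  |  p_2 = 0.242746
  3  |  dp/dt·Δt = -0.014625  |  p_3 = 0.228121
  4  |  dp/dt·Δt = -0.008733  |  p_4 = 0.219389
  5  |  dp/dt·Δt = -0.005521  |  p_5 = 0.213868
  6  |  dp/dt·Δt = -0.003608  |  p_6 = 0.210260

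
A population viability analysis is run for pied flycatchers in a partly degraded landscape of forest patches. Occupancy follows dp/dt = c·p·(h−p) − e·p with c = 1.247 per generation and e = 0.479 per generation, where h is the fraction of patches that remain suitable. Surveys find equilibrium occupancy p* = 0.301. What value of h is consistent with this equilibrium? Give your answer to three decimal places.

0.685

At equilibrium c(h−p*) = e, so h = p* + e/c.
h = 0.301 + 0.479/1.247 = 0.301 + 0.3841 = 0.6851.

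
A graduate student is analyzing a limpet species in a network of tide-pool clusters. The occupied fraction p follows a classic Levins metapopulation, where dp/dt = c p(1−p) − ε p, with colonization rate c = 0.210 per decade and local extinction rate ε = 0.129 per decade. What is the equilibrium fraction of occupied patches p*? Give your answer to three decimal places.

0.386

Setting dp/dt = 0 and dividing through by p* gives c·(1−p*) = ε.
So p* = 1 − ε/c = 1 − 0.129/0.210 = 1 − 0.6143 = 0.3857.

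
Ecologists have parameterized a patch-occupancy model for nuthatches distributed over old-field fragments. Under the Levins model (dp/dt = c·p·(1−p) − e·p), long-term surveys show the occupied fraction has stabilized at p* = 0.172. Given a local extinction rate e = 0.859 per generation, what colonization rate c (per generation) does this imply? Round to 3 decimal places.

At equilibrium c(1−p*) = e, so c = e/(1−p*).
c = 0.859/(1 − 0.172) = 0.859/0.8280 = 1.0374.

1.037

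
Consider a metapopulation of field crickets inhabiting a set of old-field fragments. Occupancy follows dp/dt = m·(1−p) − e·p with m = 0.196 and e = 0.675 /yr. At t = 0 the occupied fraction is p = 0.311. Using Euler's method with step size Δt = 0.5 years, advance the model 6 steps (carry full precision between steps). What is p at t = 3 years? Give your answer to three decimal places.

0.228

Update rule: p ← p + [m·(1−p) − e·p]·Δt with Δt = 0.5.
t = 0.5: p = 0.31100 + (-0.03744) = 0.27356
t = 1: p = 0.27356 + (-0.02114) = 0.25242
t = 1.5: p = 0.25242 + (-0.01193) = 0.24049
t = 2: p = 0.24049 + (-0.00673) = 0.23376
t = 2.5: p = 0.23376 + (-0.00380) = 0.22996
t = 3: p = 0.22996 + (-0.00215) = 0.22781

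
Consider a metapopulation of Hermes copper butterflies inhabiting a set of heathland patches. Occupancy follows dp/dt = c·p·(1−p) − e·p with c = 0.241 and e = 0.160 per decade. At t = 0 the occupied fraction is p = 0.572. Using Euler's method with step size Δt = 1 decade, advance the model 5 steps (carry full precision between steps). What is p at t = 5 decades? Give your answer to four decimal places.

Update rule: p ← p + [c·p·(1−p) − e·p]·Δt with Δt = 1.
  1  |  dp/dt·Δt = -0.032519  |  p_1 = 0.539481
  2  |  dp/dt·Δt = -0.026443  |  p_2 = 0.513038
  3  |  dp/dt·Δt = -0.021877  |  p_3 = 0.491161
  4  |  dp/dt·Δt = -0.018355  |  p_4 = 0.472806
  5  |  dp/dt·Δt = -0.015577  |  p_5 = 0.457229

0.4572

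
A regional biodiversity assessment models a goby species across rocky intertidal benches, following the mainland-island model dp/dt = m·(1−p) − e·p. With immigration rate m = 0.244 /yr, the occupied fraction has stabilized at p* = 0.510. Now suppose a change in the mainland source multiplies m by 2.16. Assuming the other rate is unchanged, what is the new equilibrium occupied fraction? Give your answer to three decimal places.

0.692

Balance m(1−p*) = e·p* gives e = m(1−p*)/p* = 0.244×0.49000/0.51000 = 0.23443.
New p* = m/(m+e) = 0.52704/(0.52704+0.23443) = 0.69213.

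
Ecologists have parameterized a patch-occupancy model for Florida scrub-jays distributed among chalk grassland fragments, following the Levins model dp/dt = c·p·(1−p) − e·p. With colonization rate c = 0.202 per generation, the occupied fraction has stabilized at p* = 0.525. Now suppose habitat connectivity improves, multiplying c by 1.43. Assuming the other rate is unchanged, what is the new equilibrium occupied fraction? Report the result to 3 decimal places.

0.668

Balance c(1−p*) = e gives e = 0.202×(1 − 0.52500) = 0.09595.
New p* = 1 − e/c = 1 − 0.09595/0.28886 = 0.66783.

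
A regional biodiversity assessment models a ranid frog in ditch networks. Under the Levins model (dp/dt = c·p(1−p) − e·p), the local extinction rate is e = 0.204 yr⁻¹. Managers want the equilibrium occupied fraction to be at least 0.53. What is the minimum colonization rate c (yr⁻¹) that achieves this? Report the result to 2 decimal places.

p* = 1 − e/c ≥ 0.53 requires e/c ≤ 0.4700, i.e. c ≥ e/0.4700.
c_min = 0.204/0.4700 = 0.4340.

0.43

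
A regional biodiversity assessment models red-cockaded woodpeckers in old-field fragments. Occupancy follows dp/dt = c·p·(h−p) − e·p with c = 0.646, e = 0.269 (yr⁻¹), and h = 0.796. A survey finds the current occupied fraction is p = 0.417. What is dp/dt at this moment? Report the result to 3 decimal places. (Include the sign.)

-0.010

Colonization term: c·p·(h−p) = 0.646×0.417×0.3790 = 0.10210.
Extinction term: e·p = 0.11217.
dp/dt = 0.10210 − 0.11217 = -0.01008.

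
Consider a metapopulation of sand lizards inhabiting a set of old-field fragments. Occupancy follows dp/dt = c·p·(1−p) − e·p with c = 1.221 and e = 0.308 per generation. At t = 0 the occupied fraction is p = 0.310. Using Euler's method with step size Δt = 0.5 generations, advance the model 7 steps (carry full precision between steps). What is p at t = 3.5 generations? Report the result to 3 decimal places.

0.721

Update rule: p ← p + [c·p·(1−p) − e·p]·Δt with Δt = 0.5.
step 1: Δp = +0.08285, p = 0.39285
step 2: Δp = +0.08512, p = 0.47796
step 3: Δp = +0.07872, p = 0.55669
step 4: Δp = +0.06493, p = 0.62162
step 5: Δp = +0.04787, p = 0.66948
step 6: Δp = +0.03199, p = 0.70147
step 7: Δp = +0.01982, p = 0.72129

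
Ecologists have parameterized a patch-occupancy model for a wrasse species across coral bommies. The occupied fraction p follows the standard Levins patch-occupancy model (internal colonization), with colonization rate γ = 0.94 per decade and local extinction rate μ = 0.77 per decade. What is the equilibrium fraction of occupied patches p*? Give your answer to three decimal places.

0.181

At equilibrium, colonization balances extinction: γ·p*·(1−p*) = μ·p*.
So p* = 1 − μ/γ = 1 − 0.77/0.94 = 1 − 0.8191 = 0.1809.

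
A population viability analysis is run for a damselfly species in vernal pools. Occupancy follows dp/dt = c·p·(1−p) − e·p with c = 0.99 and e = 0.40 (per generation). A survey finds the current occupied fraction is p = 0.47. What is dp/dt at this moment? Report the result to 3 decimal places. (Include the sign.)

Colonization term: c·p·(1−p) = 0.99×0.47×0.5300 = 0.24661.
Extinction term: e·p = 0.18800.
dp/dt = 0.24661 − 0.18800 = 0.05861.

0.059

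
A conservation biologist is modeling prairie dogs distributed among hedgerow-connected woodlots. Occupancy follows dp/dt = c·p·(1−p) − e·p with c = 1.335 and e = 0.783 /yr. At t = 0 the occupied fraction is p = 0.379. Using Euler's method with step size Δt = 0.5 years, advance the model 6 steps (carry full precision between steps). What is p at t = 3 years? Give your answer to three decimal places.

0.408

Update rule: p ← p + [c·p·(1−p) − e·p]·Δt with Δt = 0.5.
  1  |  dp/dt·Δt = +0.008724  |  p_1 = 0.387724
  2  |  dp/dt·Δt = +0.006667  |  p_2 = 0.394390
  3  |  dp/dt·Δt = +0.005026  |  p_3 = 0.399417
  4  |  dp/dt·Δt = +0.003750  |  p_4 = 0.403167
  5  |  dp/dt·Δt = +0.002776  |  p_5 = 0.405943
  6  |  dp/dt·Δt = +0.002043  |  p_6 = 0.407986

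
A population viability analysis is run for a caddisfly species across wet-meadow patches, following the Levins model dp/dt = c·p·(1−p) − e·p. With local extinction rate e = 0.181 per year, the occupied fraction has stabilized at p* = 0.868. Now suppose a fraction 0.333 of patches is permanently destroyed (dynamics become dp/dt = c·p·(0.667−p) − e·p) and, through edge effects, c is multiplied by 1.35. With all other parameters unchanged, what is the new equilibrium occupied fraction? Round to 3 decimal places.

0.569

Balance c(1−p*) = e gives c = e/(1 − 0.86800) = 0.181/0.13200 = 1.37121.
New p* = 0.667 − e/c = 0.667 − 0.18100/1.85113 = 0.56922.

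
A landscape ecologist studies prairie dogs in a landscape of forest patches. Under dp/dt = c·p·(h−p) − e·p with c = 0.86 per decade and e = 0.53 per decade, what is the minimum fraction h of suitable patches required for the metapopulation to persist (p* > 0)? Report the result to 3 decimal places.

p* = h − e/c is positive only when h > e/c.
h_min = e/c = 0.53/0.86 = 0.6163.

0.616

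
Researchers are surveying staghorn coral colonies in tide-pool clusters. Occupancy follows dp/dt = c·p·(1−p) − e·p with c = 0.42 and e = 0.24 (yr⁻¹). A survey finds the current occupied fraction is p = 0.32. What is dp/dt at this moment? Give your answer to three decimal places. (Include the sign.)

0.015

Colonization term: c·p·(1−p) = 0.42×0.32×0.6800 = 0.09139.
Extinction term: e·p = 0.07680.
dp/dt = 0.09139 − 0.07680 = 0.01459.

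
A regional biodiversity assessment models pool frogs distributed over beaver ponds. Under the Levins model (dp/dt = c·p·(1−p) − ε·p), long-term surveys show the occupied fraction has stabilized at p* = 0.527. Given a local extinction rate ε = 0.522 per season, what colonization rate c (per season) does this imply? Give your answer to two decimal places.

At equilibrium c(1−p*) = ε, so c = ε/(1−p*).
c = 0.522/(1 − 0.527) = 0.522/0.4730 = 1.1036.

1.10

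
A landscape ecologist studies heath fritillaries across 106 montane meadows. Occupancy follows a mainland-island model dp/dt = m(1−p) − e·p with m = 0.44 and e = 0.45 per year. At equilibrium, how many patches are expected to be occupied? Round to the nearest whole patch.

p* = m/(m+e) = 0.44/0.8900 = 0.4944.
Expected occupied patches = N × p* = 106 × 0.4944 = 52.40 ≈ 52.

52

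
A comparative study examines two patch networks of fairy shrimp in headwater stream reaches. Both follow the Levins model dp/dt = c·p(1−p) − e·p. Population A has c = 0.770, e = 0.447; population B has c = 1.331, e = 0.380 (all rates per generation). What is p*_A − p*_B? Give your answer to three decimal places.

-0.295

A: p*_A = 1 − 0.447/0.770 = 0.4195.
B: p*_B = 1 − 0.380/1.331 = 0.7145.
p*_A − p*_B = 0.4195 − 0.7145 = -0.2950.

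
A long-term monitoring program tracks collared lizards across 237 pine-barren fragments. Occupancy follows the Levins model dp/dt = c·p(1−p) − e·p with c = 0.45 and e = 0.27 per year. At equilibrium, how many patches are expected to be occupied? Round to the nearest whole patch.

95

p* = 1 − e/c = 1 − 0.27/0.45 = 0.4000.
Expected occupied patches = N × p* = 237 × 0.4000 = 94.80 ≈ 95.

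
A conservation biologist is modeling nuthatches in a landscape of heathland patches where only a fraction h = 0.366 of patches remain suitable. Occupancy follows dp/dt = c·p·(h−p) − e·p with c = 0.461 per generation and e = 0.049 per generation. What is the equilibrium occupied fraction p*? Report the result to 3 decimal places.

Setting dp/dt = 0 and dividing by p* gives c·(h−p*) = e.
So p* = h − e/c = 0.366 − 0.049/0.461 = 0.366 − 0.1063 = 0.2597.

0.260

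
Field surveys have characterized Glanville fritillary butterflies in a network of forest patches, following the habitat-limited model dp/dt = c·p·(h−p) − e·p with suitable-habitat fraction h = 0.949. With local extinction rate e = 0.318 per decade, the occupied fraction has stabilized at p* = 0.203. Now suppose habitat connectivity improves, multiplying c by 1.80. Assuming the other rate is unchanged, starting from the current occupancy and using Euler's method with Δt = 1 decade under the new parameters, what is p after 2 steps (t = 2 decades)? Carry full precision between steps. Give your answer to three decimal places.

0.309

Balance c(h−p*) = e gives c = e/(0.949 − 0.20300) = 0.318/0.74600 = 0.42627.
Starting from p₀ = 0.20300; update p ← p + (dp/dt)·Δt with the new parameters.
step 1: Δp = +0.05164, p = 0.25464
step 2: Δp = +0.05469, p = 0.30933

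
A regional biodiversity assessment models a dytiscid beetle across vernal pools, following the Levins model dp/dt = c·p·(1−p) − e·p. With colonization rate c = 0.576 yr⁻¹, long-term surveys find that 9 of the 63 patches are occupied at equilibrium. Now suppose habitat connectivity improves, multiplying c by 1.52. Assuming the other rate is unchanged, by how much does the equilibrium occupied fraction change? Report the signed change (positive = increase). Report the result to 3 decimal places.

0.293

Observed p* = 9/63 = 0.14286.
Balance c(1−p*) = e gives e = 0.576×(1 − 0.14286) = 0.49371.
New p* = 1 − e/c = 1 − 0.49371/0.87552 = 0.43610.
Δp* = 0.43610 − 0.14286 = +0.29324.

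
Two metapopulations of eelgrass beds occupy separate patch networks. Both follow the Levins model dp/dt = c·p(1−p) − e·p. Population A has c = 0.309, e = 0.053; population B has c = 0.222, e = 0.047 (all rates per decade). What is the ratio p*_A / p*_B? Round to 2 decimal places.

A: p*_A = 1 − 0.053/0.309 = 0.8285.
B: p*_B = 1 − 0.047/0.222 = 0.7883.
p*_A / p*_B = 0.8285/0.7883 = 1.0510.

1.05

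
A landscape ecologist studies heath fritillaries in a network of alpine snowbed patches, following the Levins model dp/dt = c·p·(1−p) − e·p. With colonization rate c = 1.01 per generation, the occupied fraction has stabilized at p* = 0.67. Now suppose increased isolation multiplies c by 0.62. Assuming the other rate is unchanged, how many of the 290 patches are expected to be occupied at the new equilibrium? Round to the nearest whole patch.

136

Balance c(1−p*) = e gives e = 1.01×(1 − 0.67000) = 0.33330.
New p* = 1 − e/c = 1 − 0.33330/0.62620 = 0.46774.
Expected occupied = 290 × 0.46774 = 135.64 ≈ 136.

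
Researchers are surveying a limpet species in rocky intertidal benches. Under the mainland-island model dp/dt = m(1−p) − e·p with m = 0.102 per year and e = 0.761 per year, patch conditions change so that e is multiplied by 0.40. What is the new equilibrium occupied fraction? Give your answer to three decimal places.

0.251

Before: p* = 0.102/(0.102+0.761) = 0.1182.
After: m = 0.102, e = 0.3044; p* = 0.102/0.4064 = 0.2510.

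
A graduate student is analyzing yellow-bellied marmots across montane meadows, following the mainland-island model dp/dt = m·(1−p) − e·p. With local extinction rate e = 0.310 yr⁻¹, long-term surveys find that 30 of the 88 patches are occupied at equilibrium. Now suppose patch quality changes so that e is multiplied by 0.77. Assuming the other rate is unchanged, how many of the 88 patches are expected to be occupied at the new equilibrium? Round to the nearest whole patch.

Observed p* = 30/88 = 0.34091.
Balance m(1−p*) = e·p* gives m = e·p*/(1−p*) = 0.310×0.34091/0.65909 = 0.16035.
New p* = m/(m+e) = 0.16035/(0.16035+0.23870) = 0.40183.
Expected occupied = 88 × 0.40183 = 35.36 ≈ 35.

35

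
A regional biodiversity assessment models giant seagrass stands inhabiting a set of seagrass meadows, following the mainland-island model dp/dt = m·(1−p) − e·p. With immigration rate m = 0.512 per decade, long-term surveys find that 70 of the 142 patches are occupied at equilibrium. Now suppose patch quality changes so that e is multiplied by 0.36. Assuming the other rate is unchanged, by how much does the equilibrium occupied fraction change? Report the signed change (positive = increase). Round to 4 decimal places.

0.2368

Observed p* = 70/142 = 0.49296.
Balance m(1−p*) = e·p* gives e = m(1−p*)/p* = 0.512×0.50704/0.49296 = 0.52662.
New p* = m/(m+e) = 0.51200/(0.51200+0.18958) = 0.72978.
Δp* = 0.72978 − 0.49296 = +0.23682.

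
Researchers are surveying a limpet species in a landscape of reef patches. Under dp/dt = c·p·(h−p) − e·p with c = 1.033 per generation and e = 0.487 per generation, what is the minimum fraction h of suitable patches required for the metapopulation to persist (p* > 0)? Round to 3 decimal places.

0.471

p* = h − e/c is positive only when h > e/c.
h_min = e/c = 0.487/1.033 = 0.4714.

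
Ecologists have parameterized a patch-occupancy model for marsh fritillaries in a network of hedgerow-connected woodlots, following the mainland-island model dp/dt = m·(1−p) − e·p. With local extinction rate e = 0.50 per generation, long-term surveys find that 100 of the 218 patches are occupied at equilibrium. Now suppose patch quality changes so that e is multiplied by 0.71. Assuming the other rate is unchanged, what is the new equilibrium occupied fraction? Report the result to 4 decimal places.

0.5441

Observed p* = 100/218 = 0.45872.
Balance m(1−p*) = e·p* gives m = e·p*/(1−p*) = 0.50×0.45872/0.54128 = 0.42374.
New p* = m/(m+e) = 0.42374/(0.42374+0.35500) = 0.54414.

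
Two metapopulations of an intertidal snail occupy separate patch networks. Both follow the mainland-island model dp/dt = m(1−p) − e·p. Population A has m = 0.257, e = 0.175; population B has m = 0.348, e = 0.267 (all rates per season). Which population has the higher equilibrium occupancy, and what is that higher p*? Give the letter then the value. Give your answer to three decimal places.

A, 0.595

A: p*_A = m/(m+e) = 0.257/0.4320 = 0.5949.
B: p*_B = 0.348/0.6150 = 0.5659.
A is higher at 0.5949.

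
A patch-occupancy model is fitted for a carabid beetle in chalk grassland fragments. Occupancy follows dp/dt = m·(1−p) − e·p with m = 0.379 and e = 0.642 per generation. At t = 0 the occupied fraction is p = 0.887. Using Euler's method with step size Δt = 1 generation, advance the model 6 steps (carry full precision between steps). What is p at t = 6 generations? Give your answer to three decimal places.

0.371

Update rule: p ← p + [m·(1−p) − e·p]·Δt with Δt = 1.
step 1: Δp = -0.52663, p = 0.36037
step 2: Δp = +0.01106, p = 0.37143
step 3: Δp = -0.00023, p = 0.37120
step 4: Δp = +0.00000, p = 0.37120
step 5: Δp = -0.00000, p = 0.37120
step 6: Δp = +0.00000, p = 0.37120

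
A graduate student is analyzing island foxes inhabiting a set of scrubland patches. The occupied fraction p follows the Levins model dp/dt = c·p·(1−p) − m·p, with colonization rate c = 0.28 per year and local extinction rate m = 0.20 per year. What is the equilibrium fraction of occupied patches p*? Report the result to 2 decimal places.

Setting dp/dt = 0 and dividing through by p* gives c·(1−p*) = m.
So p* = 1 − m/c = 1 − 0.20/0.28 = 1 − 0.7143 = 0.2857.

0.29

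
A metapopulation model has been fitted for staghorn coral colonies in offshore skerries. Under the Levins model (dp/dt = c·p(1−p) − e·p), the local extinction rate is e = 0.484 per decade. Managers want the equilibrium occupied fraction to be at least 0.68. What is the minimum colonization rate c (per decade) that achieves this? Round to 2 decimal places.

p* = 1 − e/c ≥ 0.68 requires e/c ≤ 0.3200, i.e. c ≥ e/0.3200.
c_min = 0.484/0.3200 = 1.5125.

1.51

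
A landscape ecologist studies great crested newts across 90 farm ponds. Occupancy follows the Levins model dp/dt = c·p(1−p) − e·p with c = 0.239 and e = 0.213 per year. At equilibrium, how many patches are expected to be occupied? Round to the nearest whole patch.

p* = 1 − e/c = 1 − 0.213/0.239 = 0.1088.
Expected occupied patches = N × p* = 90 × 0.1088 = 9.79 ≈ 10.

10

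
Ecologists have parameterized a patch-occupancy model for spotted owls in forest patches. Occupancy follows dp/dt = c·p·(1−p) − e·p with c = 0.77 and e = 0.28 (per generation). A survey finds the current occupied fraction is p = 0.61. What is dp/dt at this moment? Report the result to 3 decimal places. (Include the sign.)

0.012

Colonization term: c·p·(1−p) = 0.77×0.61×0.3900 = 0.18318.
Extinction term: e·p = 0.17080.
dp/dt = 0.18318 − 0.17080 = 0.01238.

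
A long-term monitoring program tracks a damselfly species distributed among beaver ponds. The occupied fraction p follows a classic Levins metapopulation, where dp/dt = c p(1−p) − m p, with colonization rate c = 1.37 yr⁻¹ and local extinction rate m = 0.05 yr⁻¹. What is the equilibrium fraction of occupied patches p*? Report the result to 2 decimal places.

Setting dp/dt = 0 and dividing through by p* gives c·(1−p*) = m.
So p* = 1 − m/c = 1 − 0.05/1.37 = 1 − 0.0365 = 0.9635.

0.96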